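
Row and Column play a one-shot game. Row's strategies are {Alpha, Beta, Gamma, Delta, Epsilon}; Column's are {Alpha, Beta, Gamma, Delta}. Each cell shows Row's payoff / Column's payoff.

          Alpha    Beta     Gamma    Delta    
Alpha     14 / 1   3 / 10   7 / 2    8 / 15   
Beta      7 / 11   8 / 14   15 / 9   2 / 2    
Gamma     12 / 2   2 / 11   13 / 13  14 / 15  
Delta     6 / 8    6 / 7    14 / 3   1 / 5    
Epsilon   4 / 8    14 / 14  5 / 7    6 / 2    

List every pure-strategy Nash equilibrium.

(Gamma, Delta) and (Epsilon, Beta)

A profile is a Nash equilibrium when each player is best-responding to the other.
Row's best responses — vs Alpha: Alpha (payoff 14); vs Beta: Epsilon (payoff 14); vs Gamma: Beta (payoff 15); vs Delta: Gamma (payoff 14).
Column's best responses — vs Alpha: Delta (payoff 15); vs Beta: Beta (payoff 14); vs Gamma: Delta (payoff 15); vs Delta: Alpha (payoff 8); vs Epsilon: Beta (payoff 14).
Mutual best responses occur at (Gamma, Delta) and (Epsilon, Beta); at each, neither player gains by switching.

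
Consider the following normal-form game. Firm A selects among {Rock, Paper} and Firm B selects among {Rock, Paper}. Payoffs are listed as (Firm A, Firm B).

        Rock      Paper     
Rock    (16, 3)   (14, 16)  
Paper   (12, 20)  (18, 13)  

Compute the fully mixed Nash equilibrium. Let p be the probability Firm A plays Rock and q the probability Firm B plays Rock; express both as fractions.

In a mixed NE each player is indifferent between their pure strategies, so the opponent's mix sets the indifference.
Firm B indifferent between Rock and Paper: p·3 + (1−p)·20 = p·16 + (1−p)·13 ⟹ 20 + (-17)p = 13 + 3p ⟹ p = 7/20.
Firm A indifferent between Rock and Paper: q·16 + (1−q)·14 = q·12 + (1−q)·18 ⟹ 14 + 2q = 18 + (-6)q ⟹ q = 1/2.

p = 7/20, q = 1/2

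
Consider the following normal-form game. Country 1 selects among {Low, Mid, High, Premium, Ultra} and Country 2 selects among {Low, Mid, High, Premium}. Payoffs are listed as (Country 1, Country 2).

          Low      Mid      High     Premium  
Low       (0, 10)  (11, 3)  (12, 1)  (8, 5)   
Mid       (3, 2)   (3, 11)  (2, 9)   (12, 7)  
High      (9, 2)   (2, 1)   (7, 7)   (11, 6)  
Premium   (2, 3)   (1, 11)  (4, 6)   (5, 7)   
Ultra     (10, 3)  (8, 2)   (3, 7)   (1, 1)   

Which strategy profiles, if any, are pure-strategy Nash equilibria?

No pure-strategy Nash equilibrium

Find each player's best response to every opponent strategy; NE are the intersections.
Country 1's best responses — vs Low: Ultra (payoff 10); vs Mid: Low (payoff 11); vs High: Low (payoff 12); vs Premium: Mid (payoff 12).
Country 2's best responses — vs Low: Low (payoff 10); vs Mid: Mid (payoff 11); vs High: High (payoff 7); vs Premium: Mid (payoff 11); vs Ultra: High (payoff 7).
No cell has both players best-responding. For instance, Country 1's best reply to Low is Ultra, but against Ultra Country 2 prefers High over Low.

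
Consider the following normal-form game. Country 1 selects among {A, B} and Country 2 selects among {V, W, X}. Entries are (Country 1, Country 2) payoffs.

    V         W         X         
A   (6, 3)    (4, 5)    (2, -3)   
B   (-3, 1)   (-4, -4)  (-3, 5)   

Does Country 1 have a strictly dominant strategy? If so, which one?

Check whether one of Country 1's strategies beats all alternatives regardless of what the opponent does.
A strictly dominates: vs V: 6 > -3; vs W: 4 > -4; vs X: 2 > -3.

A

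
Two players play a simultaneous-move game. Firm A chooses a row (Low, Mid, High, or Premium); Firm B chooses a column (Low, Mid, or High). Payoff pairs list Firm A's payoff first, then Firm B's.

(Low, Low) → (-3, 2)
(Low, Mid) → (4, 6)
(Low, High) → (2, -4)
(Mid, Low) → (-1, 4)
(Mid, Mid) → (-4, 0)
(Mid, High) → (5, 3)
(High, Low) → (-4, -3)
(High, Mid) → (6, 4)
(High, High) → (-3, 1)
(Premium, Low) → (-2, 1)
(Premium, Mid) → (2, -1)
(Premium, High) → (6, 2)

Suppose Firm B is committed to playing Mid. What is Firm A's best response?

With Firm B fixed at Mid, Firm A's payoffs are: Low → 4, Mid → -4, High → 6, Premium → 2.
The maximum is 6, achieved by High.

High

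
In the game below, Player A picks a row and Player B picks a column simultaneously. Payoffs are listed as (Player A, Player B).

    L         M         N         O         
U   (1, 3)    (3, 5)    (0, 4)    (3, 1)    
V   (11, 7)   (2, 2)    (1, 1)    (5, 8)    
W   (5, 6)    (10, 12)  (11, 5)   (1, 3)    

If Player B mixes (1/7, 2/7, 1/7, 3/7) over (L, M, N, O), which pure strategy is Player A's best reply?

W

Compute Player A's expected payoff from each pure strategy against the given mix.
U: (1/7)·1 + (2/7)·3 + (1/7)·0 + (3/7)·3 = 16/7
V: (1/7)·11 + (2/7)·2 + (1/7)·1 + (3/7)·5 = 31/7
W: (1/7)·5 + (2/7)·10 + (1/7)·11 + (3/7)·1 = 39/7
Highest expected payoff is 39/7, from W.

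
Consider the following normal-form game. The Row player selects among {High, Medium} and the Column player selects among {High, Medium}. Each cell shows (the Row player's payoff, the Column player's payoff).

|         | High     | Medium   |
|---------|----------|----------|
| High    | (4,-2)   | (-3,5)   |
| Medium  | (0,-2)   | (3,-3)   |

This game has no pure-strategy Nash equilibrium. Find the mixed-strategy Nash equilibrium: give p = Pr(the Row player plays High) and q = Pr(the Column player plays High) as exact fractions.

Each player's mixing probability is pinned down by making the *other* player indifferent.
The Column player indifferent between High and Medium: p·(-2) + (1−p)·(-2) = p·5 + (1−p)·(-3) ⟹ (-2) + 0p = (-3) + 8p ⟹ p = 1/8.
The Row player indifferent between High and Medium: q·4 + (1−q)·(-3) = q·0 + (1−q)·3 ⟹ (-3) + 7q = 3 + (-3)q ⟹ q = 3/5.

p = 1/8, q = 3/5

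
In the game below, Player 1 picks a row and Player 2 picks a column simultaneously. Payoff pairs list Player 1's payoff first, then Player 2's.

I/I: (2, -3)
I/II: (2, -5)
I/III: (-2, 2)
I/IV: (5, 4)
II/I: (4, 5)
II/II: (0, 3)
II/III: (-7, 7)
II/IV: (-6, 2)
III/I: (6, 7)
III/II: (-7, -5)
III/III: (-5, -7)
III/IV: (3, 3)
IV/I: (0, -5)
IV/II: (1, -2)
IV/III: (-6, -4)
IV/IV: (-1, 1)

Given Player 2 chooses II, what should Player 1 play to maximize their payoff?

With Player 2 fixed at II, Player 1's payoffs are: I → 2, II → 0, III → -7, IV → 1.
The maximum is 2, achieved by I.

I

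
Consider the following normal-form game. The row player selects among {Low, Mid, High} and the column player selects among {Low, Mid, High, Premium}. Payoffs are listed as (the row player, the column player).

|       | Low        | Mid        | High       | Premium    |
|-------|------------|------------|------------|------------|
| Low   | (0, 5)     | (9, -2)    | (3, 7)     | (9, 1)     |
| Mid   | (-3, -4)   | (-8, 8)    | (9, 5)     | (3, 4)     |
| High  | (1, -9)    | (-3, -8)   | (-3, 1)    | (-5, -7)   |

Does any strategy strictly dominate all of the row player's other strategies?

No strictly dominant strategy

A strategy is strictly dominant if it gives the row player a strictly higher payoff than every other strategy, against every choice by the opponent.
Low is not dominant: against Low, High gives 1 > 0.
Mid is not dominant: against Low, Low gives 0 > -3.
High is not dominant: against Mid, Low gives 9 > -3.
No single strategy is best against every opponent action.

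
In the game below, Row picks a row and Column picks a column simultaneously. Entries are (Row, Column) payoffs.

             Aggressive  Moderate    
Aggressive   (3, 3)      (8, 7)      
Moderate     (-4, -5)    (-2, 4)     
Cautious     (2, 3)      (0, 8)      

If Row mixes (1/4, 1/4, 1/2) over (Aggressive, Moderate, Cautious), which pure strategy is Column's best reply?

Compute Column's expected payoff from each pure strategy against the given mix.
Aggressive: (1/4)·3 + (1/4)·(-5) + (1/2)·3 = 1
Moderate: (1/4)·7 + (1/4)·4 + (1/2)·8 = 27/4
Highest expected payoff is 27/4, from Moderate.

Moderate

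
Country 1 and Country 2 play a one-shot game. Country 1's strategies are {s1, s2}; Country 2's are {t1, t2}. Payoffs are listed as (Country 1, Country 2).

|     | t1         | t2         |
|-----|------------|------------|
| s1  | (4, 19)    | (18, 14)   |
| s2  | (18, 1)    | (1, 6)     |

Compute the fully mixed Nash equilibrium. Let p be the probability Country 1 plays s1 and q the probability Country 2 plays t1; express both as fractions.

p = 1/2, q = 17/31

Each player's mixing probability is pinned down by making the *other* player indifferent.
Country 2 indifferent between t1 and t2: p·19 + (1−p)·1 = p·14 + (1−p)·6 ⟹ 1 + 18p = 6 + 8p ⟹ p = 1/2.
Country 1 indifferent between s1 and s2: q·4 + (1−q)·18 = q·18 + (1−q)·1 ⟹ 18 + (-14)q = 1 + 17q ⟹ q = 17/31.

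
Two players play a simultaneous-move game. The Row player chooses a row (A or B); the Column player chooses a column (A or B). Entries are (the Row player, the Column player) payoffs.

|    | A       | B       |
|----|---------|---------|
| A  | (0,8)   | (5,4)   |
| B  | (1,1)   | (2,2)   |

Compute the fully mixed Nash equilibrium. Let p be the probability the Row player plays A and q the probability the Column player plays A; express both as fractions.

p = 1/5, q = 3/4

In a mixed NE each player is indifferent between their pure strategies, so the opponent's mix sets the indifference.
The Column player indifferent between A and B: p·8 + (1−p)·1 = p·4 + (1−p)·2 ⟹ 1 + 7p = 2 + 2p ⟹ p = 1/5.
The Row player indifferent between A and B: q·0 + (1−q)·5 = q·1 + (1−q)·2 ⟹ 5 + (-5)q = 2 + (-1)q ⟹ q = 3/4.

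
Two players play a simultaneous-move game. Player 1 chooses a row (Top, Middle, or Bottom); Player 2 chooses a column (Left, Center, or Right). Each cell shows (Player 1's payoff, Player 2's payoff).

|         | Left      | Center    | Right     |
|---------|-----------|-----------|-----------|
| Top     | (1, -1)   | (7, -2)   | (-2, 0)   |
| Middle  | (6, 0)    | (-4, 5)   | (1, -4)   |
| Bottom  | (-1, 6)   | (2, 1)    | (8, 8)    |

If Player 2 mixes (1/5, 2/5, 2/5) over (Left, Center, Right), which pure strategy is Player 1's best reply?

Player 1's best reply maximizes expected payoff against the mix.
Top: (1/5)·1 + (2/5)·7 + (2/5)·(-2) = 11/5
Middle: (1/5)·6 + (2/5)·(-4) + (2/5)·1 = 0
Bottom: (1/5)·(-1) + (2/5)·2 + (2/5)·8 = 19/5
Highest expected payoff is 19/5, from Bottom.

Bottom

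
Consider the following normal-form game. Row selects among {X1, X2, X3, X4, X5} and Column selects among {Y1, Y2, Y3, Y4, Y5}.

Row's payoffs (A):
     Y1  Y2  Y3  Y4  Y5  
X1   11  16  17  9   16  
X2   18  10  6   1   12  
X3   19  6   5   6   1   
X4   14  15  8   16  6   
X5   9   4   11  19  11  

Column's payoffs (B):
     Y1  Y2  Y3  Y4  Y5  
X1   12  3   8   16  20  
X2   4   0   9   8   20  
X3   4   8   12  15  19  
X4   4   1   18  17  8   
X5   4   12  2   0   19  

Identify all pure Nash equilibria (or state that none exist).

(X1, Y5)

A profile is a Nash equilibrium when each player is best-responding to the other.
Row's best responses — vs Y1: X3 (payoff 19); vs Y2: X1 (payoff 16); vs Y3: X1 (payoff 17); vs Y4: X5 (payoff 19); vs Y5: X1 (payoff 16).
Column's best responses — vs X1: Y5 (payoff 20); vs X2: Y5 (payoff 20); vs X3: Y5 (payoff 19); vs X4: Y3 (payoff 18); vs X5: Y5 (payoff 19).
The only mutual best response is (X1, Y5); neither player gains by switching there.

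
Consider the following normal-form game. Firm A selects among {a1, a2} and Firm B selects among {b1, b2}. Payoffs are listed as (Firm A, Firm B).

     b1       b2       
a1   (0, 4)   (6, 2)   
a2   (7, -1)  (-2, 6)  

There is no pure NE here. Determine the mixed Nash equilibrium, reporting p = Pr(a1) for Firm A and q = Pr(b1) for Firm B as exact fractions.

In a mixed NE each player is indifferent between their pure strategies, so the opponent's mix sets the indifference.
Firm B indifferent between b1 and b2: p·4 + (1−p)·(-1) = p·2 + (1−p)·6 ⟹ (-1) + 5p = 6 + (-4)p ⟹ p = 7/9.
Firm A indifferent between a1 and a2: q·0 + (1−q)·6 = q·7 + (1−q)·(-2) ⟹ 6 + (-6)q = (-2) + 9q ⟹ q = 8/15.

p = 7/9, q = 8/15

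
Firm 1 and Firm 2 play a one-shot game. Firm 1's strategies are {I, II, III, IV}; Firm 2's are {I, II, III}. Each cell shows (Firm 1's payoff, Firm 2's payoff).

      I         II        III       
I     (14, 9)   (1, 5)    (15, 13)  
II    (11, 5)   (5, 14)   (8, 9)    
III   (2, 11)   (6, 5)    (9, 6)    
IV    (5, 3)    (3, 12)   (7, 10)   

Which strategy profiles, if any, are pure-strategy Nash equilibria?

Check mutual best responses: a cell is a NE iff neither player can gain by unilaterally deviating.
Firm 1's best responses — vs I: I (payoff 14); vs II: III (payoff 6); vs III: I (payoff 15).
Firm 2's best responses — vs I: III (payoff 13); vs II: II (payoff 14); vs III: I (payoff 11); vs IV: II (payoff 12).
The only mutual best response is (I, III); neither player gains by switching there.

(I, III)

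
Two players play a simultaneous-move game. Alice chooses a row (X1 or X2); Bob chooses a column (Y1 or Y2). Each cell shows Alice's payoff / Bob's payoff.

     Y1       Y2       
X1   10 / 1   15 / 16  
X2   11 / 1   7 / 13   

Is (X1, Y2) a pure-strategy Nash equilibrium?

Holding Bob at Y2: Alice gets 15 from X1, versus 7 from X2. No profitable deviation for Alice.
Holding Alice at X1: Bob gets 16 from Y2, versus 1 from Y1. No profitable deviation for Bob either.

Yes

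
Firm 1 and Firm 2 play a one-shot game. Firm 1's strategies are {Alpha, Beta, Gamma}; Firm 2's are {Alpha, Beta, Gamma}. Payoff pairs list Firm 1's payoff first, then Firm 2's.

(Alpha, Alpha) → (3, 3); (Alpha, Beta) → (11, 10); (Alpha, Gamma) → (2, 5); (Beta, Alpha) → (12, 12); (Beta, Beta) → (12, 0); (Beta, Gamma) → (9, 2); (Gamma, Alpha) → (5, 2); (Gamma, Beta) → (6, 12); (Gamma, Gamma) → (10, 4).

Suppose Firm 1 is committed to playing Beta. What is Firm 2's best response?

With Firm 1 fixed at Beta, Firm 2's payoffs are: Alpha → 12, Beta → 0, Gamma → 2.
The maximum is 12, achieved by Alpha.

Alpha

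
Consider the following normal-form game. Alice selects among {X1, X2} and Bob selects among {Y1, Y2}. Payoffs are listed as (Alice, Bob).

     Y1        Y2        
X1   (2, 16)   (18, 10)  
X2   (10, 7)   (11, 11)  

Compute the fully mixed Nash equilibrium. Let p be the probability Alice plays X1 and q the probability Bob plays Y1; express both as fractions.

Each player's mixing probability is pinned down by making the *other* player indifferent.
Bob indifferent between Y1 and Y2: p·16 + (1−p)·7 = p·10 + (1−p)·11 ⟹ 7 + 9p = 11 + (-1)p ⟹ p = 2/5.
Alice indifferent between X1 and X2: q·2 + (1−q)·18 = q·10 + (1−q)·11 ⟹ 18 + (-16)q = 11 + (-1)q ⟹ q = 7/15.

p = 2/5, q = 7/15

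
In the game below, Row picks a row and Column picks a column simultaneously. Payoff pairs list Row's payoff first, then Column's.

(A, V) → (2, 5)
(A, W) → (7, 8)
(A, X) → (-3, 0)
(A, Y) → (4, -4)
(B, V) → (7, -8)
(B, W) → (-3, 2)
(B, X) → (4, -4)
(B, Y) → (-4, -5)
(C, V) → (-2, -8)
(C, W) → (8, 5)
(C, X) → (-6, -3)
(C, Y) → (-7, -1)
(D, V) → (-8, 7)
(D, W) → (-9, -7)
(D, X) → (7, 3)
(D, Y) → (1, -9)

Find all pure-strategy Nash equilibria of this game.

A profile is a Nash equilibrium when each player is best-responding to the other.
Row's best responses — vs V: B (payoff 7); vs W: C (payoff 8); vs X: D (payoff 7); vs Y: A (payoff 4).
Column's best responses — vs A: W (payoff 8); vs B: W (payoff 2); vs C: W (payoff 5); vs D: V (payoff 7).
The only mutual best response is (C, W); neither player gains by switching there.

(C, W)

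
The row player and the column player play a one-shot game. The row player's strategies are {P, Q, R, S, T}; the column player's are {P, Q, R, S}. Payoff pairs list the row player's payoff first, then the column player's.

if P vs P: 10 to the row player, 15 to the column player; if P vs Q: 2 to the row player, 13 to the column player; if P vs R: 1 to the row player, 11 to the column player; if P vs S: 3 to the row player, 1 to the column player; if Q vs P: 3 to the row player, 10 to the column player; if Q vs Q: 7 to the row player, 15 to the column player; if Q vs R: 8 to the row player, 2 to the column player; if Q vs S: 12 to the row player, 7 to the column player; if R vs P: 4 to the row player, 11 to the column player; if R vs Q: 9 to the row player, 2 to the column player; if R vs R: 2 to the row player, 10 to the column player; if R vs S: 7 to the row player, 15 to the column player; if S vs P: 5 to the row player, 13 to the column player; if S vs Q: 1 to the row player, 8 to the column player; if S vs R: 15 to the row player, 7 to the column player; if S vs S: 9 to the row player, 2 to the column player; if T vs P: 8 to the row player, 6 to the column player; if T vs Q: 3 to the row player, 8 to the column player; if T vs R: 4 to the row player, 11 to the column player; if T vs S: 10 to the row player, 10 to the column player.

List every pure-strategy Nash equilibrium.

Find each player's best response to every opponent strategy; NE are the intersections.
The row player's best responses — vs P: P (payoff 10); vs Q: R (payoff 9); vs R: S (payoff 15); vs S: Q (payoff 12).
The column player's best responses — vs P: P (payoff 15); vs Q: Q (payoff 15); vs R: S (payoff 15); vs S: P (payoff 13); vs T: R (payoff 11).
The only mutual best response is (P, P); neither player gains by switching there.

(P, P)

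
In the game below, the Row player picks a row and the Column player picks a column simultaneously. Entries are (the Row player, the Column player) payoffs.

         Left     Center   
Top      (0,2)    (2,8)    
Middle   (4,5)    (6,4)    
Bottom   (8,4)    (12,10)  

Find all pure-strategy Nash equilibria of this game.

Find each player's best response to every opponent strategy; NE are the intersections.
The Row player's best responses — vs Left: Bottom (payoff 8); vs Center: Bottom (payoff 12).
The Column player's best responses — vs Top: Center (payoff 8); vs Middle: Left (payoff 5); vs Bottom: Center (payoff 10).
The only mutual best response is (Bottom, Center); neither player gains by switching there.

(Bottom, Center)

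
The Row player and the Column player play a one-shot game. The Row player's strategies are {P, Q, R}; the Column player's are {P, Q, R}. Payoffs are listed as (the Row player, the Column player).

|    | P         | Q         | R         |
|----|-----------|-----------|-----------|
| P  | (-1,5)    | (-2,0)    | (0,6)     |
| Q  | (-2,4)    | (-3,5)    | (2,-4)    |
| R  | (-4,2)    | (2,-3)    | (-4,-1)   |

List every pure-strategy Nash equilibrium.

Find each player's best response to every opponent strategy; NE are the intersections.
The Row player's best responses — vs P: P (payoff -1); vs Q: R (payoff 2); vs R: Q (payoff 2).
The Column player's best responses — vs P: R (payoff 6); vs Q: Q (payoff 5); vs R: P (payoff 2).
No cell has both players best-responding. For instance, the Row player's best reply to Q is R, but against R the Column player prefers P over Q.

None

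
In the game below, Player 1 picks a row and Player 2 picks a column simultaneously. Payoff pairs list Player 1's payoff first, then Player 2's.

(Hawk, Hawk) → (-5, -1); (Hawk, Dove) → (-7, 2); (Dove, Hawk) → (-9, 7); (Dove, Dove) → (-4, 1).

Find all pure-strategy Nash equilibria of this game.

No pure-strategy Nash equilibrium

Check mutual best responses: a cell is a NE iff neither player can gain by unilaterally deviating.
Player 1's best responses — vs Hawk: Hawk (payoff -5); vs Dove: Dove (payoff -4).
Player 2's best responses — vs Hawk: Dove (payoff 2); vs Dove: Hawk (payoff 7).
No cell has both players best-responding. For instance, Player 1's best reply to Dove is Dove, but against Dove Player 2 prefers Hawk over Dove.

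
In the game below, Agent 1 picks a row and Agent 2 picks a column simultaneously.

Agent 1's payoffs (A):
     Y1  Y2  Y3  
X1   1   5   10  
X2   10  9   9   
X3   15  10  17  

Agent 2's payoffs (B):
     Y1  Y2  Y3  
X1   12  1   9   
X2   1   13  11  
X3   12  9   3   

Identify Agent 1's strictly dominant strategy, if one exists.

A strategy is strictly dominant if it gives Agent 1 a strictly higher payoff than every other strategy, against every choice by the opponent.
X3 strictly dominates: vs Y1: 15 > each of {1, 10}; vs Y2: 10 > each of {5, 9}; vs Y3: 17 > each of {10, 9}.

X3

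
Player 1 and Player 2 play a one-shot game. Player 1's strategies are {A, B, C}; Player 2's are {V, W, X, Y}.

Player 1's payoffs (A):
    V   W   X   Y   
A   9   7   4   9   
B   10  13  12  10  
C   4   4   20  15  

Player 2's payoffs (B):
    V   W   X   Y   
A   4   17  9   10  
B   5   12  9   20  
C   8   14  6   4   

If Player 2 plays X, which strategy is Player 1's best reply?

C

With Player 2 fixed at X, Player 1's payoffs are: A → 4, B → 12, C → 20.
The maximum is 20, achieved by C.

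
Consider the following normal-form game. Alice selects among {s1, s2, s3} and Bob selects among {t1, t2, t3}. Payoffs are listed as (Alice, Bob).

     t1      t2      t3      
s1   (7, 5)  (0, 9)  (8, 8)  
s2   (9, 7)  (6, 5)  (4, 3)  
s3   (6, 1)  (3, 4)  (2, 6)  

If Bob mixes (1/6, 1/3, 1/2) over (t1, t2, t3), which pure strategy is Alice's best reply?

Compute Alice's expected payoff from each pure strategy against the given mix.
s1: (1/6)·7 + (1/3)·0 + (1/2)·8 = 31/6
s2: (1/6)·9 + (1/3)·6 + (1/2)·4 = 11/2
s3: (1/6)·6 + (1/3)·3 + (1/2)·2 = 3
Highest expected payoff is 11/2, from s2.

s2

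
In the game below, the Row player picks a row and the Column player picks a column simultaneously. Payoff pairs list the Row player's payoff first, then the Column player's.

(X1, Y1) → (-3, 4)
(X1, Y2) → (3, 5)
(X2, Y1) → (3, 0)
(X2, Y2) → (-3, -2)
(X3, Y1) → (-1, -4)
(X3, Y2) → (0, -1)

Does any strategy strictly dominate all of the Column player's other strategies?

Check whether one of the Column player's strategies beats all alternatives regardless of what the opponent does.
Y1 is not dominant: against X1, Y2 gives 5 > 4.
Y2 is not dominant: against X2, Y1 gives 0 > -2.
No single strategy is best against every opponent action.

No strictly dominant strategy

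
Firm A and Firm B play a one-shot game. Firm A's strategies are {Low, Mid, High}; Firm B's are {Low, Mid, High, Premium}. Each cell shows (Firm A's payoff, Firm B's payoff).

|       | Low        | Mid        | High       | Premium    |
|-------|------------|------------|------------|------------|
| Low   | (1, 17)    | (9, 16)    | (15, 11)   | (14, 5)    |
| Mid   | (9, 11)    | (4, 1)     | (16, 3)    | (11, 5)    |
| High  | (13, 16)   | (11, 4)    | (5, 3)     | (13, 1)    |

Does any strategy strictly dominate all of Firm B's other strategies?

A strategy is strictly dominant if it gives Firm B a strictly higher payoff than every other strategy, against every choice by the opponent.
Low strictly dominates: vs Low: 17 > each of {16, 11, 5}; vs Mid: 11 > each of {1, 3, 5}; vs High: 16 > each of {4, 3, 1}.

Low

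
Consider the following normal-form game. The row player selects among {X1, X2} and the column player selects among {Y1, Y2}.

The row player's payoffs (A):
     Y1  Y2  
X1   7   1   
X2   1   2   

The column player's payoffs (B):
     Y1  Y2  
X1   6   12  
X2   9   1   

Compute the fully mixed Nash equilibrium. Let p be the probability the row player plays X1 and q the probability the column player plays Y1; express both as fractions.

Each player's mixing probability is pinned down by making the *other* player indifferent.
The column player indifferent between Y1 and Y2: p·6 + (1−p)·9 = p·12 + (1−p)·1 ⟹ 9 + (-3)p = 1 + 11p ⟹ p = 4/7.
The row player indifferent between X1 and X2: q·7 + (1−q)·1 = q·1 + (1−q)·2 ⟹ 1 + 6q = 2 + (-1)q ⟹ q = 1/7.

p = 4/7, q = 1/7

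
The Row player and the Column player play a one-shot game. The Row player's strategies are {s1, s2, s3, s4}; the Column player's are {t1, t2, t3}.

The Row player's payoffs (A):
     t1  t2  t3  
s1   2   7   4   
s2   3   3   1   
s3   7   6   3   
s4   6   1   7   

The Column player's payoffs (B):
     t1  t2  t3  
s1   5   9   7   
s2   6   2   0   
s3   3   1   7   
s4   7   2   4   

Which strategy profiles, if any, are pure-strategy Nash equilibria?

A profile is a Nash equilibrium when each player is best-responding to the other.
The Row player's best responses — vs t1: s3 (payoff 7); vs t2: s1 (payoff 7); vs t3: s4 (payoff 7).
The Column player's best responses — vs s1: t2 (payoff 9); vs s2: t1 (payoff 6); vs s3: t3 (payoff 7); vs s4: t1 (payoff 7).
The only mutual best response is (s1, t2); neither player gains by switching there.

(s1, t2)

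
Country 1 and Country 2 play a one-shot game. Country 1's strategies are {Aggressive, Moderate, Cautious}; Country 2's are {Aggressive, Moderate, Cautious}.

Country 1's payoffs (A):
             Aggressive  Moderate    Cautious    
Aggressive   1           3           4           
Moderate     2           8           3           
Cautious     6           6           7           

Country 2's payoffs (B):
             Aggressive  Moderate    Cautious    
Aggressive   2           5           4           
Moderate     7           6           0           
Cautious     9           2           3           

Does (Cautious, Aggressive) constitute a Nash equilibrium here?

Holding Country 2 at Aggressive: Country 1 gets 6 from Cautious, versus 1 from Aggressive, 2 from Moderate. No profitable deviation for Country 1.
Holding Country 1 at Cautious: Country 2 gets 9 from Aggressive, versus 2 from Moderate, 3 from Cautious. No profitable deviation for Country 2 either.

Yes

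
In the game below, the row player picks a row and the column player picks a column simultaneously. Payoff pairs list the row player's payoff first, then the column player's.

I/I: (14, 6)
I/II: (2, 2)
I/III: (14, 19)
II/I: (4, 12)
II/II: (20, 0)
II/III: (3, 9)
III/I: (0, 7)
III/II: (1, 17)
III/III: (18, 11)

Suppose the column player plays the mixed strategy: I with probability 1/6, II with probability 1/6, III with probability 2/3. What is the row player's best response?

III

The row player's best reply maximizes expected payoff against the mix.
I: (1/6)·14 + (1/6)·2 + (2/3)·14 = 12
II: (1/6)·4 + (1/6)·20 + (2/3)·3 = 6
III: (1/6)·0 + (1/6)·1 + (2/3)·18 = 73/6
Highest expected payoff is 73/6, from III.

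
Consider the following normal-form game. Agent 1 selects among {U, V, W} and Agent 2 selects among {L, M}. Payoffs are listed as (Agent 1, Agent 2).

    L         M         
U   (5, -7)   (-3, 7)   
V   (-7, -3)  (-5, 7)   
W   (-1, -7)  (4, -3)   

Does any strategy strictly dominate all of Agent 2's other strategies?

A strategy is strictly dominant if it gives Agent 2 a strictly higher payoff than every other strategy, against every choice by the opponent.
M strictly dominates: vs U: 7 > -7; vs V: 7 > -3; vs W: -3 > -7.

M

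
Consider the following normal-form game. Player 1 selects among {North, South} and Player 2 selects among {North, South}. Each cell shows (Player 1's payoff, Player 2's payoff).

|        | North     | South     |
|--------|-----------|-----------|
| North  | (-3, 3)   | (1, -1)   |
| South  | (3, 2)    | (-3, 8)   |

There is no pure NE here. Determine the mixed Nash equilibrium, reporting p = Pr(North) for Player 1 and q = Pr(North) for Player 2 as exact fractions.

p = 3/5, q = 2/5

Each player's mixing probability is pinned down by making the *other* player indifferent.
Player 2 indifferent between North and South: p·3 + (1−p)·2 = p·(-1) + (1−p)·8 ⟹ 2 + 1p = 8 + (-9)p ⟹ p = 3/5.
Player 1 indifferent between North and South: q·(-3) + (1−q)·1 = q·3 + (1−q)·(-3) ⟹ 1 + (-4)q = (-3) + 6q ⟹ q = 2/5.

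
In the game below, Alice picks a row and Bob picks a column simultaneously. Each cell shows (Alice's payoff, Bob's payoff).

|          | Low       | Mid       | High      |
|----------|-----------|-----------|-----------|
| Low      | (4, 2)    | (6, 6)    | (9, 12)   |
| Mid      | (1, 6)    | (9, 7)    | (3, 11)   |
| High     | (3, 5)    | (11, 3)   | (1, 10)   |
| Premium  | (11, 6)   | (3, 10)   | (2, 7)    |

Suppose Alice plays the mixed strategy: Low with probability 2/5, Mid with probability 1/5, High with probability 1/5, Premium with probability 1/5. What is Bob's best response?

Compute Bob's expected payoff from each pure strategy against the given mix.
Low: (2/5)·2 + (1/5)·6 + (1/5)·5 + (1/5)·6 = 21/5
Mid: (2/5)·6 + (1/5)·7 + (1/5)·3 + (1/5)·10 = 32/5
High: (2/5)·12 + (1/5)·11 + (1/5)·10 + (1/5)·7 = 52/5
Highest expected payoff is 52/5, from High.

High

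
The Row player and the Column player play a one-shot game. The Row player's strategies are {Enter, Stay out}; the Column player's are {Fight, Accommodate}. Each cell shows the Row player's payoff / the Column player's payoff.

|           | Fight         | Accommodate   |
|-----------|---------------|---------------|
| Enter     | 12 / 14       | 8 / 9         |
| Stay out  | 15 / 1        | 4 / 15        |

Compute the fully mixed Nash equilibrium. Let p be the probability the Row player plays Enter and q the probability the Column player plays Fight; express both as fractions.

In a mixed NE each player is indifferent between their pure strategies, so the opponent's mix sets the indifference.
The Column player indifferent between Fight and Accommodate: p·14 + (1−p)·1 = p·9 + (1−p)·15 ⟹ 1 + 13p = 15 + (-6)p ⟹ p = 14/19.
The Row player indifferent between Enter and Stay out: q·12 + (1−q)·8 = q·15 + (1−q)·4 ⟹ 8 + 4q = 4 + 11q ⟹ q = 4/7.

p = 14/19, q = 4/7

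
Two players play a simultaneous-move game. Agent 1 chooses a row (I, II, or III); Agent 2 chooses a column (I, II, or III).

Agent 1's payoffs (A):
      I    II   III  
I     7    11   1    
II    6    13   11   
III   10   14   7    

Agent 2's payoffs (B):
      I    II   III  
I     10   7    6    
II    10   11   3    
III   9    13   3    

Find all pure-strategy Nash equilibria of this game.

(III, II)

Check mutual best responses: a cell is a NE iff neither player can gain by unilaterally deviating.
Agent 1's best responses — vs I: III (payoff 10); vs II: III (payoff 14); vs III: II (payoff 11).
Agent 2's best responses — vs I: I (payoff 10); vs II: II (payoff 11); vs III: II (payoff 13).
The only mutual best response is (III, II); neither player gains by switching there.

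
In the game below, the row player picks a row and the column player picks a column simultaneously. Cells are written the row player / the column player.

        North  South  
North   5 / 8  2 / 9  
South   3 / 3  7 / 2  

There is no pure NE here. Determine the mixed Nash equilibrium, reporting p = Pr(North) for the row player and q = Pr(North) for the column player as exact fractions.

Each player's mixing probability is pinned down by making the *other* player indifferent.
The column player indifferent between North and South: p·8 + (1−p)·3 = p·9 + (1−p)·2 ⟹ 3 + 5p = 2 + 7p ⟹ p = 1/2.
The row player indifferent between North and South: q·5 + (1−q)·2 = q·3 + (1−q)·7 ⟹ 2 + 3q = 7 + (-4)q ⟹ q = 5/7.

p = 1/2, q = 5/7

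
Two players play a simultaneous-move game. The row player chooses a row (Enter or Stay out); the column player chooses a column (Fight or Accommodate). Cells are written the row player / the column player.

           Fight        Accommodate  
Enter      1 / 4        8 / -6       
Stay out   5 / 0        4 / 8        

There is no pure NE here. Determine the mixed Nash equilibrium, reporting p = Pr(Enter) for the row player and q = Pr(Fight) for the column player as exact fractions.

p = 4/9, q = 1/2

In a mixed NE each player is indifferent between their pure strategies, so the opponent's mix sets the indifference.
The column player indifferent between Fight and Accommodate: p·4 + (1−p)·0 = p·(-6) + (1−p)·8 ⟹ 0 + 4p = 8 + (-14)p ⟹ p = 4/9.
The row player indifferent between Enter and Stay out: q·1 + (1−q)·8 = q·5 + (1−q)·4 ⟹ 8 + (-7)q = 4 + 1q ⟹ q = 1/2.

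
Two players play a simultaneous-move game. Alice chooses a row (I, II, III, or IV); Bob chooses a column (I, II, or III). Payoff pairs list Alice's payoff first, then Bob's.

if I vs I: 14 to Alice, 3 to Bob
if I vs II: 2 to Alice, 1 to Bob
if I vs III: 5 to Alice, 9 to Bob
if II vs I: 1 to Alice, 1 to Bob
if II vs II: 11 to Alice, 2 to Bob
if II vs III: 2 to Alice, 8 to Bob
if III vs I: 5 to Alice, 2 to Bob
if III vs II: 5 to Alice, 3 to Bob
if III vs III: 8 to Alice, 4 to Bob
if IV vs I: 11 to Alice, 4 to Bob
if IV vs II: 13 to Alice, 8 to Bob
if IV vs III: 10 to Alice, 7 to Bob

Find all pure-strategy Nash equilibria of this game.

(IV, II)

A profile is a Nash equilibrium when each player is best-responding to the other.
Alice's best responses — vs I: I (payoff 14); vs II: IV (payoff 13); vs III: IV (payoff 10).
Bob's best responses — vs I: III (payoff 9); vs II: III (payoff 8); vs III: III (payoff 4); vs IV: II (payoff 8).
The only mutual best response is (IV, II); neither player gains by switching there.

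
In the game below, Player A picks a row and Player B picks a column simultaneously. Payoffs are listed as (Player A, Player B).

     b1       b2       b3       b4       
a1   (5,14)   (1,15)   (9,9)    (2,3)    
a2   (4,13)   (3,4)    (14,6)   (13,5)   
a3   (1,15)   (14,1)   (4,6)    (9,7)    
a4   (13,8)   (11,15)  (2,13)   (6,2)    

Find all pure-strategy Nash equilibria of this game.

Find each player's best response to every opponent strategy; NE are the intersections.
Player A's best responses — vs b1: a4 (payoff 13); vs b2: a3 (payoff 14); vs b3: a2 (payoff 14); vs b4: a2 (payoff 13).
Player B's best responses — vs a1: b2 (payoff 15); vs a2: b1 (payoff 13); vs a3: b1 (payoff 15); vs a4: b2 (payoff 15).
No cell has both players best-responding. For instance, Player A's best reply to b1 is a4, but against a4 Player B prefers b2 over b1.

No pure-strategy Nash equilibrium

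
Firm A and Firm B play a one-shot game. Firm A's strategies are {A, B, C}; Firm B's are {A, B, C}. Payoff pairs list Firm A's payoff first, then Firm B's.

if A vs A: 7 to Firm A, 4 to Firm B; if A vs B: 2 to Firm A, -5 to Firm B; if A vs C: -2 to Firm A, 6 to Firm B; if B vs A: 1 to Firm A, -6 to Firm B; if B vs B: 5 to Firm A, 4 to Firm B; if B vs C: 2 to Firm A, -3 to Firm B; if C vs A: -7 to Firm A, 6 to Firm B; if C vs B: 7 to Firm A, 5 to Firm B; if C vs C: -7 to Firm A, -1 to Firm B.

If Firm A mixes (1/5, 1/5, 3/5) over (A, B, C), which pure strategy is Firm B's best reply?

Firm B's best reply maximizes expected payoff against the mix.
A: (1/5)·4 + (1/5)·(-6) + (3/5)·6 = 16/5
B: (1/5)·(-5) + (1/5)·4 + (3/5)·5 = 14/5
C: (1/5)·6 + (1/5)·(-3) + (3/5)·(-1) = 0
Highest expected payoff is 16/5, from A.

A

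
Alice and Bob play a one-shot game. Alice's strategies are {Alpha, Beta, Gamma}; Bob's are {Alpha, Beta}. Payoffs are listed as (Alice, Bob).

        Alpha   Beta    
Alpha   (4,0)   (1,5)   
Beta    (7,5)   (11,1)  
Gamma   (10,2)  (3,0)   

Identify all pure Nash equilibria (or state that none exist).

(Gamma, Alpha)

Find each player's best response to every opponent strategy; NE are the intersections.
Alice's best responses — vs Alpha: Gamma (payoff 10); vs Beta: Beta (payoff 11).
Bob's best responses — vs Alpha: Beta (payoff 5); vs Beta: Alpha (payoff 5); vs Gamma: Alpha (payoff 2).
The only mutual best response is (Gamma, Alpha); neither player gains by switching there.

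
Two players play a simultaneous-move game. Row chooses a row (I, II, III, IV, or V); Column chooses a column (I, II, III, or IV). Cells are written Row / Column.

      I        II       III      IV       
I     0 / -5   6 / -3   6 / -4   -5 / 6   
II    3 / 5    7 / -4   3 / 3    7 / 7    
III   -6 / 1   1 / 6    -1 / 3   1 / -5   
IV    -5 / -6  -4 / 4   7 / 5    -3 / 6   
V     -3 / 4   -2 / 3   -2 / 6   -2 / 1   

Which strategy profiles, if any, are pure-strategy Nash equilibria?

A profile is a Nash equilibrium when each player is best-responding to the other.
Row's best responses — vs I: II (payoff 3); vs II: II (payoff 7); vs III: IV (payoff 7); vs IV: II (payoff 7).
Column's best responses — vs I: IV (payoff 6); vs II: IV (payoff 7); vs III: II (payoff 6); vs IV: IV (payoff 6); vs V: III (payoff 6).
The only mutual best response is (II, IV); neither player gains by switching there.

(II, IV)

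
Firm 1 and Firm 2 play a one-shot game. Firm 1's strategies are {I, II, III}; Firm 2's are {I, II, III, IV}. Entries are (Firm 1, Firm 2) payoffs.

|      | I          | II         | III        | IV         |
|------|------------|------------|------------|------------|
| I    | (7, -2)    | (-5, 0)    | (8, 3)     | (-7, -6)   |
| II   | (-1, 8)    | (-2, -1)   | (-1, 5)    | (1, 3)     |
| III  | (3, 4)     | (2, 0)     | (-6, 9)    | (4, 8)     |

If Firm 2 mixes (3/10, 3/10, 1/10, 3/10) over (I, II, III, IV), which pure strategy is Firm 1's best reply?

III

Compute Firm 1's expected payoff from each pure strategy against the given mix.
I: (3/10)·7 + (3/10)·(-5) + (1/10)·8 + (3/10)·(-7) = -7/10
II: (3/10)·(-1) + (3/10)·(-2) + (1/10)·(-1) + (3/10)·1 = -7/10
III: (3/10)·3 + (3/10)·2 + (1/10)·(-6) + (3/10)·4 = 21/10
Highest expected payoff is 21/10, from III.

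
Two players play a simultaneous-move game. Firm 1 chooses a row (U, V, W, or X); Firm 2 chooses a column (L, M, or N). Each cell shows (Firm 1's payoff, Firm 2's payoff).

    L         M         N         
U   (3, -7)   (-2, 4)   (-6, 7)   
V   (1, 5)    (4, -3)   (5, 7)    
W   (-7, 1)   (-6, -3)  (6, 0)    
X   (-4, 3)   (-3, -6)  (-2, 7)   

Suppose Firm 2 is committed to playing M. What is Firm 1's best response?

V

With Firm 2 fixed at M, Firm 1's payoffs are: U → -2, V → 4, W → -6, X → -3.
The maximum is 4, achieved by V.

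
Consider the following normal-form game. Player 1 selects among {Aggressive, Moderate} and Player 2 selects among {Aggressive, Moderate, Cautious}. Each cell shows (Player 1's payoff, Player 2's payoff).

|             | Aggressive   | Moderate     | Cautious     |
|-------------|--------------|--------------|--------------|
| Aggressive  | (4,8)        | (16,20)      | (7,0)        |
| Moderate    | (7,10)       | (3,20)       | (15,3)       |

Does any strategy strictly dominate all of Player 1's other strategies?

No strictly dominant strategy

Check whether one of Player 1's strategies beats all alternatives regardless of what the opponent does.
Aggressive is not dominant: against Aggressive, Moderate gives 7 > 4.
Moderate is not dominant: against Moderate, Aggressive gives 16 > 3.
No single strategy is best against every opponent action.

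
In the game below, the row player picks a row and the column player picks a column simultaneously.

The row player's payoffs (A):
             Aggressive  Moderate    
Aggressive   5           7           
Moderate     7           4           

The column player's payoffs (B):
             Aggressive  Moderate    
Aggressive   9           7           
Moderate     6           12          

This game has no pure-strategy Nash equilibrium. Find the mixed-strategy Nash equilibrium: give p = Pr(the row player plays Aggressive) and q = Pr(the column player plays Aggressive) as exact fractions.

In a mixed NE each player is indifferent between their pure strategies, so the opponent's mix sets the indifference.
The column player indifferent between Aggressive and Moderate: p·9 + (1−p)·6 = p·7 + (1−p)·12 ⟹ 6 + 3p = 12 + (-5)p ⟹ p = 3/4.
The row player indifferent between Aggressive and Moderate: q·5 + (1−q)·7 = q·7 + (1−q)·4 ⟹ 7 + (-2)q = 4 + 3q ⟹ q = 3/5.

p = 3/4, q = 3/5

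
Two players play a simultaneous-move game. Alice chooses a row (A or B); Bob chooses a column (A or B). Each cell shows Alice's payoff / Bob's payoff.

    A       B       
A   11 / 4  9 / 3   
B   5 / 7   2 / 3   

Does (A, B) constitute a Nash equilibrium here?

No

Holding Bob at B: Alice gets 9 from A, versus 2 from B. No profitable deviation for Alice.
Holding Alice at A: Bob gets 3 from B but could get 4 by switching to A. Bob has a profitable deviation.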